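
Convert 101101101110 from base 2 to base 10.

Sum of powers of 2 for each 1-bit:
2^1 + 2^2 + 2^3 + 2^5 + 2^6 + 2^8 + 2^9 + 2^11
= 2 + 4 + 8 + 32 + 64 + 256 + 512 + 2048
= 2926



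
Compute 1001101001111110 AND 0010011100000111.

AND: 1 only when both bits are 1
  1001101001111110
& 0010011100000111
------------------
  0000001000000110
Decimal: 39550 & 9991 = 518



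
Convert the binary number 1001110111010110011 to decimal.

Sum of powers of 2 for each 1-bit:
2^0 + 2^1 + 2^4 + 2^5 + 2^7 + 2^9 + 2^10 + 2^11 + 2^13 + 2^14 + 2^15 + 2^18
= 1 + 2 + 16 + 32 + 128 + 512 + 1024 + 2048 + 8192 + 16384 + 32768 + 262144
= 323251



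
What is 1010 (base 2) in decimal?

Sum of powers of 2 for each 1-bit:
2^1 + 2^3
= 2 + 8
= 10



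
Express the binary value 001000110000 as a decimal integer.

Sum of powers of 2 for each 1-bit:
2^4 + 2^5 + 2^9
= 16 + 32 + 512
= 560



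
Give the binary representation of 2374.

Using repeated division by 2:
2374 ÷ 2 = 1187 remainder 0
1187 ÷ 2 = 593 remainder 1
593 ÷ 2 = 296 remainder 1
296 ÷ 2 = 148 remainder 0
148 ÷ 2 = 74 remainder 0
74 ÷ 2 = 37 remainder 0
37 ÷ 2 = 18 remainder 1
18 ÷ 2 = 9 remainder 0
9 ÷ 2 = 4 remainder 1
4 ÷ 2 = 2 remainder 0
2 ÷ 2 = 1 remainder 0
1 ÷ 2 = 0 remainder 1
Reading remainders bottom to top: 100101000110



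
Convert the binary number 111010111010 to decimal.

Sum of powers of 2 for each 1-bit:
2^1 + 2^3 + 2^4 + 2^5 + 2^7 + 2^9 + 2^10 + 2^11
= 2 + 8 + 16 + 32 + 128 + 512 + 1024 + 2048
= 3770



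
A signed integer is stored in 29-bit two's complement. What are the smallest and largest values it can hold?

For 29-bit two's complement:
Minimum: -2^28 = -268435456
Maximum: 2^28 - 1 = 268435455



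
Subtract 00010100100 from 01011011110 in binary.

Method 1 - Direct subtraction (column by column from the right: bit − bit − borrow-in; if negative, add 2 and borrow 1 from the next column):
borrow: 00001000000
        01011011110
-       00010100100
-------------------
        01000111010

Method 2 - Add two's complement:
Two's complement of 00010100100: invert → 11101011011, add 1 → 11101011100
  01011011110
+ 11101011100
-------------
 101000111010  (end carry out of the top bit = 1)
Discarding the end carry: 01000111010
Decimal check:
  01011011110 = 512 + 128 + 64 + 16 + 8 + 4 + 2 = 734
  00010100100 = 128 + 32 + 4 = 164
  734 - 164 = 570, and 01000111010 = 512 + 32 + 16 + 8 + 2 = 570 ✓



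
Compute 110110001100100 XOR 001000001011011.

XOR: 1 when bits differ
  110110001100100
^ 001000001011011
-----------------
  111110000111111
Decimal: 27748 ^ 4187 = 31807



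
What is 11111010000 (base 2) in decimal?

Sum of powers of 2 for each 1-bit:
2^4 + 2^6 + 2^7 + 2^8 + 2^9 + 2^10
= 16 + 64 + 128 + 256 + 512 + 1024
= 2000



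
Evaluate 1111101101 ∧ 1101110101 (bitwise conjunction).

AND: 1 only when both bits are 1
  1111101101
& 1101110101
------------
  1101100101
Decimal: 1005 & 885 = 869



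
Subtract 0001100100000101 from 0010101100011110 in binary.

Method 1 - Direct subtraction (column by column from the right: bit − bit − borrow-in; if negative, add 2 and borrow 1 from the next column):
borrow: 0010000000000010
        0010101100011110
-       0001100100000101
------------------------
        0001001000011001

Method 2 - Add two's complement:
Two's complement of 0001100100000101: invert → 1110011011111010, add 1 → 1110011011111011
  0010101100011110
+ 1110011011111011
------------------
 10001001000011001  (end carry out of the top bit = 1)
Discarding the end carry: 0001001000011001
Decimal check:
  0010101100011110 = 8192 + 2048 + 512 + 256 + 16 + 8 + 4 + 2 = 11038
  0001100100000101 = 4096 + 2048 + 256 + 4 + 1 = 6405
  11038 - 6405 = 4633, and 0001001000011001 = 4096 + 512 + 16 + 8 + 1 = 4633 ✓



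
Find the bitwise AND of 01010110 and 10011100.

AND: 1 only when both bits are 1
  01010110
& 10011100
----------
  00010100
Decimal: 86 & 156 = 20



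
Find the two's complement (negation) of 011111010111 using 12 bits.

Original: 011111010111
Step 1 - Invert all bits: 100000101000
Step 2 - Add 1: 100000101001
Verification: 011111010111 + 100000101001 = 1000000000000; discarding the end carry (carry out of the top bit) leaves the 12-bit value 000000000000, as required for x + (-x)



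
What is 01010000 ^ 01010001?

XOR: 1 when bits differ
  01010000
^ 01010001
----------
  00000001
Decimal: 80 ^ 81 = 1



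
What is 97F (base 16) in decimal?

Expand by place value (powers of 16):
Digit values: F = 15
97F = 9 × 16^2 + 7 × 16^1 + 15 × 16^0
= 9 × 256 + 7 × 16 + 15 × 1
= 2304 + 112 + 15
= 2431



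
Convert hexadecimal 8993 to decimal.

Expand by place value (powers of 16):
8993 = 8 × 16^3 + 9 × 16^2 + 9 × 16^1 + 3 × 16^0
= 8 × 4096 + 9 × 256 + 9 × 16 + 3 × 1
= 32768 + 2304 + 144 + 3
= 35219



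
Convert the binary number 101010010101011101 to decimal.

Sum of powers of 2 for each 1-bit:
2^0 + 2^2 + 2^3 + 2^4 + 2^6 + 2^8 + 2^10 + 2^13 + 2^15 + 2^17
= 1 + 4 + 8 + 16 + 64 + 256 + 1024 + 8192 + 32768 + 131072
= 173405



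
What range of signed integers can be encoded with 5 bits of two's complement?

For 5-bit two's complement:
Minimum: -2^4 = -16
Maximum: 2^4 - 1 = 15



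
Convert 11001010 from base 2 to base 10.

Sum of powers of 2 for each 1-bit:
2^1 + 2^3 + 2^6 + 2^7
= 2 + 8 + 64 + 128
= 202



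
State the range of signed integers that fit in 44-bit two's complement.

For 44-bit two's complement:
Minimum: -2^43 = -8796093022208
Maximum: 2^43 - 1 = 8796093022207



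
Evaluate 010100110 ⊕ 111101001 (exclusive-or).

XOR: 1 when bits differ
  010100110
^ 111101001
-----------
  101001111
Decimal: 166 ^ 489 = 335



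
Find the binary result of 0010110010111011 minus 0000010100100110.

Method 1 - Direct subtraction (column by column from the right: bit − bit − borrow-in; if negative, add 2 and borrow 1 from the next column):
borrow: 0000111000001000
        0010110010111011
-       0000010100100110
------------------------
        0010011110010101

Method 2 - Add two's complement:
Two's complement of 0000010100100110: invert → 1111101011011001, add 1 → 1111101011011010
  0010110010111011
+ 1111101011011010
------------------
 10010011110010101  (end carry out of the top bit = 1)
Discarding the end carry: 0010011110010101
Decimal check:
  0010110010111011 = 8192 + 2048 + 1024 + 128 + 32 + 16 + 8 + 2 + 1 = 11451
  0000010100100110 = 1024 + 256 + 32 + 4 + 2 = 1318
  11451 - 1318 = 10133, and 0010011110010101 = 8192 + 1024 + 512 + 256 + 128 + 16 + 4 + 1 = 10133 ✓



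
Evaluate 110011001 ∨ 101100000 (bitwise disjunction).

OR: 1 when either bit is 1
  110011001
| 101100000
-----------
  111111001
Decimal: 409 | 352 = 505



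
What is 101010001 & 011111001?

AND: 1 only when both bits are 1
  101010001
& 011111001
-----------
  001010001
Decimal: 337 & 249 = 81



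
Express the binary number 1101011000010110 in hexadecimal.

Group into 4-bit nibbles from right:
  1101 = D
  0110 = 6
  0001 = 1
  0110 = 6
Result: D616



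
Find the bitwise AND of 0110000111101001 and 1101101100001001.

AND: 1 only when both bits are 1
  0110000111101001
& 1101101100001001
------------------
  0100000100001001
Decimal: 25065 & 56073 = 16649



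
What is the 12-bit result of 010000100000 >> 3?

Original: 010000100000 (decimal 1056)
Shift right by 3 positions
Drop the 3 low bits; fill with zeros on the left
Result: 000010000100 (decimal 132)
Equivalent: 1056 >> 3 = 1056 ÷ 2^3 = 132



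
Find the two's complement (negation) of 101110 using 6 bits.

Original (sign bit 1, negative): 101110
Step 1 - Invert all bits: 010001
Step 2 - Add 1: 010010
Verification: 101110 + 010010 = 1000000; discarding the end carry (carry out of the top bit) leaves the 6-bit value 000000, as required for x + (-x)



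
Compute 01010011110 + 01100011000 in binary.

Add column by column from the right: bit + bit + carry-in; write the sum mod 2, carry 1 when the sum is 2 or 3.
carry:  10000110000
        01010011110
+       01100011000
-------------------
       010110110110
(the carry out of the leftmost column, 0, becomes the leading bit)
Decimal check:
  01010011110 = 512 + 128 + 16 + 8 + 4 + 2 = 670
  01100011000 = 512 + 256 + 16 + 8 = 792
  670 + 792 = 1462, and 010110110110 = 1024 + 256 + 128 + 32 + 16 + 4 + 2 = 1462 ✓



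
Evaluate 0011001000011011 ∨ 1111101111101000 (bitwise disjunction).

OR: 1 when either bit is 1
  0011001000011011
| 1111101111101000
------------------
  1111101111111011
Decimal: 12827 | 64488 = 64507



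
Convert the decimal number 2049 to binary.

Using repeated division by 2:
2049 ÷ 2 = 1024 remainder 1
1024 ÷ 2 = 512 remainder 0
512 ÷ 2 = 256 remainder 0
256 ÷ 2 = 128 remainder 0
128 ÷ 2 = 64 remainder 0
64 ÷ 2 = 32 remainder 0
32 ÷ 2 = 16 remainder 0
16 ÷ 2 = 8 remainder 0
8 ÷ 2 = 4 remainder 0
4 ÷ 2 = 2 remainder 0
2 ÷ 2 = 1 remainder 0
1 ÷ 2 = 0 remainder 1
Reading remainders bottom to top: 100000000001



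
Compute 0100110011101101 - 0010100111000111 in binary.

Method 1 - Direct subtraction (column by column from the right: bit − bit − borrow-in; if negative, add 2 and borrow 1 from the next column):
borrow: 0100011000001100
        0100110011101101
-       0010100111000111
------------------------
        0010001100100110

Method 2 - Add two's complement:
Two's complement of 0010100111000111: invert → 1101011000111000, add 1 → 1101011000111001
  0100110011101101
+ 1101011000111001
------------------
 10010001100100110  (end carry out of the top bit = 1)
Discarding the end carry: 0010001100100110
Decimal check:
  0100110011101101 = 16384 + 2048 + 1024 + 128 + 64 + 32 + 8 + 4 + 1 = 19693
  0010100111000111 = 8192 + 2048 + 256 + 128 + 64 + 4 + 2 + 1 = 10695
  19693 - 10695 = 8998, and 0010001100100110 = 8192 + 512 + 256 + 32 + 4 + 2 = 8998 ✓



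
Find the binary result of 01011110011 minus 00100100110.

Method 1 - Direct subtraction (column by column from the right: bit − bit − borrow-in; if negative, add 2 and borrow 1 from the next column):
borrow: 01000011000
        01011110011
-       00100100110
-------------------
        00111001101

Method 2 - Add two's complement:
Two's complement of 00100100110: invert → 11011011001, add 1 → 11011011010
  01011110011
+ 11011011010
-------------
 100111001101  (end carry out of the top bit = 1)
Discarding the end carry: 00111001101
Decimal check:
  01011110011 = 512 + 128 + 64 + 32 + 16 + 2 + 1 = 755
  00100100110 = 256 + 32 + 4 + 2 = 294
  755 - 294 = 461, and 00111001101 = 256 + 128 + 64 + 8 + 4 + 1 = 461 ✓



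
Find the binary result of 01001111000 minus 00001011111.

Method 1 - Direct subtraction (column by column from the right: bit − bit − borrow-in; if negative, add 2 and borrow 1 from the next column):
borrow: 00000111110
        01001111000
-       00001011111
-------------------
        01000011001

Method 2 - Add two's complement:
Two's complement of 00001011111: invert → 11110100000, add 1 → 11110100001
  01001111000
+ 11110100001
-------------
 101000011001  (end carry out of the top bit = 1)
Discarding the end carry: 01000011001
Decimal check:
  01001111000 = 512 + 64 + 32 + 16 + 8 = 632
  00001011111 = 64 + 16 + 8 + 4 + 2 + 1 = 95
  632 - 95 = 537, and 01000011001 = 512 + 16 + 8 + 1 = 537 ✓



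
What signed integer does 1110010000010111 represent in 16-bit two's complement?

Binary: 1110010000010111
Sign bit: 1 (negative)
Invert: 0001101111101000
Add 1:  0001101111101001
Magnitude: 0001101111101001 = 4096 + 2048 + 512 + 256 + 128 + 64 + 32 + 8 + 1 = 7145
Value: -7145



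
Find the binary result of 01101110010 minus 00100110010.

Method 1 - Direct subtraction (column by column from the right: bit − bit − borrow-in; if negative, add 2 and borrow 1 from the next column):
borrow: 00000000000
        01101110010
-       00100110010
-------------------
        01001000000

Method 2 - Add two's complement:
Two's complement of 00100110010: invert → 11011001101, add 1 → 11011001110
  01101110010
+ 11011001110
-------------
 101001000000  (end carry out of the top bit = 1)
Discarding the end carry: 01001000000
Decimal check:
  01101110010 = 512 + 256 + 64 + 32 + 16 + 2 = 882
  00100110010 = 256 + 32 + 16 + 2 = 306
  882 - 306 = 576, and 01001000000 = 512 + 64 = 576 ✓



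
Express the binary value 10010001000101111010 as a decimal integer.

Sum of powers of 2 for each 1-bit:
2^1 + 2^3 + 2^4 + 2^5 + 2^6 + 2^8 + 2^12 + 2^16 + 2^19
= 2 + 8 + 16 + 32 + 64 + 256 + 4096 + 65536 + 524288
= 594298



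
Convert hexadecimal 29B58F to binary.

Convert each hex digit to 4 bits:
  2 = 0010
  9 = 1001
  B = 1011
  5 = 0101
  8 = 1000
  F = 1111
Concatenate: 001010011011010110001111



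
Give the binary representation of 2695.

Using repeated division by 2:
2695 ÷ 2 = 1347 remainder 1
1347 ÷ 2 = 673 remainder 1
673 ÷ 2 = 336 remainder 1
336 ÷ 2 = 168 remainder 0
168 ÷ 2 = 84 remainder 0
84 ÷ 2 = 42 remainder 0
42 ÷ 2 = 21 remainder 0
21 ÷ 2 = 10 remainder 1
10 ÷ 2 = 5 remainder 0
5 ÷ 2 = 2 remainder 1
2 ÷ 2 = 1 remainder 0
1 ÷ 2 = 0 remainder 1
Reading remainders bottom to top: 101010000111



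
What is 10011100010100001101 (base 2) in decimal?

Sum of powers of 2 for each 1-bit:
2^0 + 2^2 + 2^3 + 2^8 + 2^10 + 2^14 + 2^15 + 2^16 + 2^19
= 1 + 4 + 8 + 256 + 1024 + 16384 + 32768 + 65536 + 524288
= 640269



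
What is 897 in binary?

Using repeated division by 2:
897 ÷ 2 = 448 remainder 1
448 ÷ 2 = 224 remainder 0
224 ÷ 2 = 112 remainder 0
112 ÷ 2 = 56 remainder 0
56 ÷ 2 = 28 remainder 0
28 ÷ 2 = 14 remainder 0
14 ÷ 2 = 7 remainder 0
7 ÷ 2 = 3 remainder 1
3 ÷ 2 = 1 remainder 1
1 ÷ 2 = 0 remainder 1
Reading remainders bottom to top: 1110000001



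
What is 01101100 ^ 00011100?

XOR: 1 when bits differ
  01101100
^ 00011100
----------
  01110000
Decimal: 108 ^ 28 = 112



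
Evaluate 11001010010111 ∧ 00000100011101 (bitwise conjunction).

AND: 1 only when both bits are 1
  11001010010111
& 00000100011101
----------------
  00000000010101
Decimal: 12951 & 285 = 21



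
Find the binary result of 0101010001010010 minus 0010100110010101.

Method 1 - Direct subtraction (column by column from the right: bit − bit − borrow-in; if negative, add 2 and borrow 1 from the next column):
borrow: 0101011101111010
        0101010001010010
-       0010100110010101
------------------------
        0010101010111101

Method 2 - Add two's complement:
Two's complement of 0010100110010101: invert → 1101011001101010, add 1 → 1101011001101011
  0101010001010010
+ 1101011001101011
------------------
 10010101010111101  (end carry out of the top bit = 1)
Discarding the end carry: 0010101010111101
Decimal check:
  0101010001010010 = 16384 + 4096 + 1024 + 64 + 16 + 2 = 21586
  0010100110010101 = 8192 + 2048 + 256 + 128 + 16 + 4 + 1 = 10645
  21586 - 10645 = 10941, and 0010101010111101 = 8192 + 2048 + 512 + 128 + 32 + 16 + 8 + 4 + 1 = 10941 ✓



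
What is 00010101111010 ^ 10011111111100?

XOR: 1 when bits differ
  00010101111010
^ 10011111111100
----------------
  10001010000110
Decimal: 1402 ^ 10236 = 8838



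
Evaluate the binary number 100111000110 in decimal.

Sum of powers of 2 for each 1-bit:
2^1 + 2^2 + 2^6 + 2^7 + 2^8 + 2^11
= 2 + 4 + 64 + 128 + 256 + 2048
= 2502



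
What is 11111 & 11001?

AND: 1 only when both bits are 1
  11111
& 11001
-------
  11001
Decimal: 31 & 25 = 25



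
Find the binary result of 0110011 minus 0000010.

Method 1 - Direct subtraction (column by column from the right: bit − bit − borrow-in; if negative, add 2 and borrow 1 from the next column):
borrow: 0000000
        0110011
-       0000010
---------------
        0110001

Method 2 - Add two's complement:
Two's complement of 0000010: invert → 1111101, add 1 → 1111110
  0110011
+ 1111110
---------
 10110001  (end carry out of the top bit = 1)
Discarding the end carry: 0110001
Decimal check:
  0110011 = 32 + 16 + 2 + 1 = 51
  0000010 = 2
  51 - 2 = 49, and 0110001 = 32 + 16 + 1 = 49 ✓



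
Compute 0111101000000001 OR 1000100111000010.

OR: 1 when either bit is 1
  0111101000000001
| 1000100111000010
------------------
  1111101111000011
Decimal: 31233 | 35266 = 64451



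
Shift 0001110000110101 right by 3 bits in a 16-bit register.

Original: 0001110000110101 (decimal 7221)
Shift right by 3 positions
Drop the 3 low bits; fill with zeros on the left
Result: 0000001110000110 (decimal 902)
Equivalent: 7221 >> 3 = 7221 ÷ 2^3 = 902



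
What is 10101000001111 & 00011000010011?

AND: 1 only when both bits are 1
  10101000001111
& 00011000010011
----------------
  00001000000011
Decimal: 10767 & 1555 = 515



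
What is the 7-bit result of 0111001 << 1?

Original: 0111001 (decimal 57)
Shift left by 1 position
Append 1 zero on the right
Result: 1110010 (decimal 114)
Equivalent: 57 << 1 = 57 × 2^1 = 114



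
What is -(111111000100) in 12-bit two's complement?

Original (sign bit 1, negative): 111111000100
Step 1 - Invert all bits: 000000111011
Step 2 - Add 1: 000000111100
Verification: 111111000100 + 000000111100 = 1000000000000; discarding the end carry (carry out of the top bit) leaves the 12-bit value 000000000000, as required for x + (-x)



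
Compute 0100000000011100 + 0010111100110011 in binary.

Add column by column from the right: bit + bit + carry-in; write the sum mod 2, carry 1 when the sum is 2 or 3.
carry:  0000000001100000
        0100000000011100
+       0010111100110011
------------------------
       00110111101001111
(the carry out of the leftmost column, 0, becomes the leading bit)
Decimal check:
  0100000000011100 = 16384 + 16 + 8 + 4 = 16412
  0010111100110011 = 8192 + 2048 + 1024 + 512 + 256 + 32 + 16 + 2 + 1 = 12083
  16412 + 12083 = 28495, and 00110111101001111 = 16384 + 8192 + 2048 + 1024 + 512 + 256 + 64 + 8 + 4 + 2 + 1 = 28495 ✓



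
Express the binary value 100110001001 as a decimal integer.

Sum of powers of 2 for each 1-bit:
2^0 + 2^3 + 2^7 + 2^8 + 2^11
= 1 + 8 + 128 + 256 + 2048
= 2441



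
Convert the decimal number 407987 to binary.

Using repeated division by 2:
407987 ÷ 2 = 203993 remainder 1
203993 ÷ 2 = 101996 remainder 1
101996 ÷ 2 = 50998 remainder 0
50998 ÷ 2 = 25499 remainder 0
25499 ÷ 2 = 12749 remainder 1
12749 ÷ 2 = 6374 remainder 1
6374 ÷ 2 = 3187 remainder 0
3187 ÷ 2 = 1593 remainder 1
1593 ÷ 2 = 796 remainder 1
796 ÷ 2 = 398 remainder 0
398 ÷ 2 = 199 remainder 0
199 ÷ 2 = 99 remainder 1
99 ÷ 2 = 49 remainder 1
49 ÷ 2 = 24 remainder 1
24 ÷ 2 = 12 remainder 0
12 ÷ 2 = 6 remainder 0
6 ÷ 2 = 3 remainder 0
3 ÷ 2 = 1 remainder 1
1 ÷ 2 = 0 remainder 1
Reading remainders bottom to top: 1100011100110110011



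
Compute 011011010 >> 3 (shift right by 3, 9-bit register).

Original: 011011010 (decimal 218)
Shift right by 3 positions
Drop the 3 low bits; fill with zeros on the left
Result: 000011011 (decimal 27)
Equivalent: 218 >> 3 = 218 ÷ 2^3 = 27



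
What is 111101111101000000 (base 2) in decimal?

Sum of powers of 2 for each 1-bit:
2^6 + 2^8 + 2^9 + 2^10 + 2^11 + 2^12 + 2^14 + 2^15 + 2^16 + 2^17
= 64 + 256 + 512 + 1024 + 2048 + 4096 + 16384 + 32768 + 65536 + 131072
= 253760



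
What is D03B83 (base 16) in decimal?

Expand by place value (powers of 16):
Digit values: D = 13, B = 11
D03B83 = 13 × 16^5 + 0 × 16^4 + 3 × 16^3 + 11 × 16^2 + 8 × 16^1 + 3 × 16^0
= 13 × 1048576 + 0 × 65536 + 3 × 4096 + 11 × 256 + 8 × 16 + 3 × 1
= 13631488 + 0 + 12288 + 2816 + 128 + 3
= 13646723



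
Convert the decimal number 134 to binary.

Using repeated division by 2:
134 ÷ 2 = 67 remainder 0
67 ÷ 2 = 33 remainder 1
33 ÷ 2 = 16 remainder 1
16 ÷ 2 = 8 remainder 0
8 ÷ 2 = 4 remainder 0
4 ÷ 2 = 2 remainder 0
2 ÷ 2 = 1 remainder 0
1 ÷ 2 = 0 remainder 1
Reading remainders bottom to top: 10000110



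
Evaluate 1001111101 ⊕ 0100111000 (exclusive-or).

XOR: 1 when bits differ
  1001111101
^ 0100111000
------------
  1101000101
Decimal: 637 ^ 312 = 837



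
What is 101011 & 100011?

AND: 1 only when both bits are 1
  101011
& 100011
--------
  100011
Decimal: 43 & 35 = 35



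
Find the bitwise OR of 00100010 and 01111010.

OR: 1 when either bit is 1
  00100010
| 01111010
----------
  01111010
Decimal: 34 | 122 = 122



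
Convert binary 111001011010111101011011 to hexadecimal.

Group into 4-bit nibbles from right:
  1110 = E
  0101 = 5
  1010 = A
  1111 = F
  0101 = 5
  1011 = B
Result: E5AF5B



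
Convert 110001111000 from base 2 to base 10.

Sum of powers of 2 for each 1-bit:
2^3 + 2^4 + 2^5 + 2^6 + 2^10 + 2^11
= 8 + 16 + 32 + 64 + 1024 + 2048
= 3192



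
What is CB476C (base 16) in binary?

Convert each hex digit to 4 bits:
  C = 1100
  B = 1011
  4 = 0100
  7 = 0111
  6 = 0110
  C = 1100
Concatenate: 110010110100011101101100



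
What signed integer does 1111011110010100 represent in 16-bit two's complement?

Binary: 1111011110010100
Sign bit: 1 (negative)
Invert: 0000100001101011
Add 1:  0000100001101100
Magnitude: 0000100001101100 = 2048 + 64 + 32 + 8 + 4 = 2156
Value: -2156



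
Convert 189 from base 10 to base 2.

Using repeated division by 2:
189 ÷ 2 = 94 remainder 1
94 ÷ 2 = 47 remainder 0
47 ÷ 2 = 23 remainder 1
23 ÷ 2 = 11 remainder 1
11 ÷ 2 = 5 remainder 1
5 ÷ 2 = 2 remainder 1
2 ÷ 2 = 1 remainder 0
1 ÷ 2 = 0 remainder 1
Reading remainders bottom to top: 10111101



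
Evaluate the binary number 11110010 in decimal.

Sum of powers of 2 for each 1-bit:
2^1 + 2^4 + 2^5 + 2^6 + 2^7
= 2 + 16 + 32 + 64 + 128
= 242



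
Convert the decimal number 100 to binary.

Using repeated division by 2:
100 ÷ 2 = 50 remainder 0
50 ÷ 2 = 25 remainder 0
25 ÷ 2 = 12 remainder 1
12 ÷ 2 = 6 remainder 0
6 ÷ 2 = 3 remainder 0
3 ÷ 2 = 1 remainder 1
1 ÷ 2 = 0 remainder 1
Reading remainders bottom to top: 1100100



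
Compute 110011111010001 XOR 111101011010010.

XOR: 1 when bits differ
  110011111010001
^ 111101011010010
-----------------
  001110100000011
Decimal: 26577 ^ 31442 = 7427



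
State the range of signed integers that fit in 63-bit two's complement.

For 63-bit two's complement:
Minimum: -2^62 = -4611686018427387904
Maximum: 2^62 - 1 = 4611686018427387903



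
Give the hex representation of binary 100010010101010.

Group into 4-bit nibbles from right:
  0100 = 4
  0100 = 4
  1010 = A
  1010 = A
Result: 44AA



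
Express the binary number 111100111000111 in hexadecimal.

Group into 4-bit nibbles from right:
  0111 = 7
  1001 = 9
  1100 = C
  0111 = 7
Result: 79C7



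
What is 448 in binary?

Using repeated division by 2:
448 ÷ 2 = 224 remainder 0
224 ÷ 2 = 112 remainder 0
112 ÷ 2 = 56 remainder 0
56 ÷ 2 = 28 remainder 0
28 ÷ 2 = 14 remainder 0
14 ÷ 2 = 7 remainder 0
7 ÷ 2 = 3 remainder 1
3 ÷ 2 = 1 remainder 1
1 ÷ 2 = 0 remainder 1
Reading remainders bottom to top: 111000000



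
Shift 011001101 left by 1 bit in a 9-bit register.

Original: 011001101 (decimal 205)
Shift left by 1 position
Append 1 zero on the right
Result: 110011010 (decimal 410)
Equivalent: 205 << 1 = 205 × 2^1 = 410



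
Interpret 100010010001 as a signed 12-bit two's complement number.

Binary: 100010010001
Sign bit: 1 (negative)
Invert: 011101101110
Add 1:  011101101111
Magnitude: 011101101111 = 1024 + 512 + 256 + 64 + 32 + 8 + 4 + 2 + 1 = 1903
Value: -1903



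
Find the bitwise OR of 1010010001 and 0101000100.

OR: 1 when either bit is 1
  1010010001
| 0101000100
------------
  1111010101
Decimal: 657 | 324 = 981



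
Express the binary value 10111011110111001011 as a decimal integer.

Sum of powers of 2 for each 1-bit:
2^0 + 2^1 + 2^3 + 2^6 + 2^7 + 2^8 + 2^10 + 2^11 + 2^12 + 2^13 + 2^15 + 2^16 + 2^17 + 2^19
= 1 + 2 + 8 + 64 + 128 + 256 + 1024 + 2048 + 4096 + 8192 + 32768 + 65536 + 131072 + 524288
= 769483



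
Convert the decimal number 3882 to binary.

Using repeated division by 2:
3882 ÷ 2 = 1941 remainder 0
1941 ÷ 2 = 970 remainder 1
970 ÷ 2 = 485 remainder 0
485 ÷ 2 = 242 remainder 1
242 ÷ 2 = 121 remainder 0
121 ÷ 2 = 60 remainder 1
60 ÷ 2 = 30 remainder 0
30 ÷ 2 = 15 remainder 0
15 ÷ 2 = 7 remainder 1
7 ÷ 2 = 3 remainder 1
3 ÷ 2 = 1 remainder 1
1 ÷ 2 = 0 remainder 1
Reading remainders bottom to top: 111100101010



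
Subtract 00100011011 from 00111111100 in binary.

Method 1 - Direct subtraction (column by column from the right: bit − bit − borrow-in; if negative, add 2 and borrow 1 from the next column):
borrow: 00000000110
        00111111100
-       00100011011
-------------------
        00011100001

Method 2 - Add two's complement:
Two's complement of 00100011011: invert → 11011100100, add 1 → 11011100101
  00111111100
+ 11011100101
-------------
 100011100001  (end carry out of the top bit = 1)
Discarding the end carry: 00011100001
Decimal check:
  00111111100 = 256 + 128 + 64 + 32 + 16 + 8 + 4 = 508
  00100011011 = 256 + 16 + 8 + 2 + 1 = 283
  508 - 283 = 225, and 00011100001 = 128 + 64 + 32 + 1 = 225 ✓



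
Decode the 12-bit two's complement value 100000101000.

Binary: 100000101000
Sign bit: 1 (negative)
Invert: 011111010111
Add 1:  011111011000
Magnitude: 011111011000 = 1024 + 512 + 256 + 128 + 64 + 16 + 8 = 2008
Value: -2008



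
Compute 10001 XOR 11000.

XOR: 1 when bits differ
  10001
^ 11000
-------
  01001
Decimal: 17 ^ 24 = 9



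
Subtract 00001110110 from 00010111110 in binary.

Method 1 - Direct subtraction (column by column from the right: bit − bit − borrow-in; if negative, add 2 and borrow 1 from the next column):
borrow: 00010000000
        00010111110
-       00001110110
-------------------
        00001001000

Method 2 - Add two's complement:
Two's complement of 00001110110: invert → 11110001001, add 1 → 11110001010
  00010111110
+ 11110001010
-------------
 100001001000  (end carry out of the top bit = 1)
Discarding the end carry: 00001001000
Decimal check:
  00010111110 = 128 + 32 + 16 + 8 + 4 + 2 = 190
  00001110110 = 64 + 32 + 16 + 4 + 2 = 118
  190 - 118 = 72, and 00001001000 = 64 + 8 = 72 ✓



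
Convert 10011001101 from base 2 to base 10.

Sum of powers of 2 for each 1-bit:
2^0 + 2^2 + 2^3 + 2^6 + 2^7 + 2^10
= 1 + 4 + 8 + 64 + 128 + 1024
= 1229



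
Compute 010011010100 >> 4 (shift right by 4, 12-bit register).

Original: 010011010100 (decimal 1236)
Shift right by 4 positions
Drop the 4 low bits; fill with zeros on the left
Result: 000001001101 (decimal 77)
Equivalent: 1236 >> 4 = 1236 ÷ 2^4 = 77



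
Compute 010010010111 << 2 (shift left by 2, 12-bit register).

Original: 010010010111 (decimal 1175)
Shift left by 2 positions
Append 2 zeros on the right and drop the 2 high bits that overflow the 12-bit width
Result: 001001011100 (decimal 604)
Equivalent: 1175 << 2 = 1175 × 2^2 = 4700, truncated to 12 bits = 604



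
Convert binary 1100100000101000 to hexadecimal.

Group into 4-bit nibbles from right:
  1100 = C
  1000 = 8
  0010 = 2
  1000 = 8
Result: C828



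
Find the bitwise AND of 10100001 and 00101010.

AND: 1 only when both bits are 1
  10100001
& 00101010
----------
  00100000
Decimal: 161 & 42 = 32



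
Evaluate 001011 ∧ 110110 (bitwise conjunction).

AND: 1 only when both bits are 1
  001011
& 110110
--------
  000010
Decimal: 11 & 54 = 2



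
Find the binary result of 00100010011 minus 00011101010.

Method 1 - Direct subtraction (column by column from the right: bit − bit − borrow-in; if negative, add 2 and borrow 1 from the next column):
borrow: 00111010000
        00100010011
-       00011101010
-------------------
        00000101001

Method 2 - Add two's complement:
Two's complement of 00011101010: invert → 11100010101, add 1 → 11100010110
  00100010011
+ 11100010110
-------------
 100000101001  (end carry out of the top bit = 1)
Discarding the end carry: 00000101001
Decimal check:
  00100010011 = 256 + 16 + 2 + 1 = 275
  00011101010 = 128 + 64 + 32 + 8 + 2 = 234
  275 - 234 = 41, and 00000101001 = 32 + 8 + 1 = 41 ✓



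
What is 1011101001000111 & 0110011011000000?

AND: 1 only when both bits are 1
  1011101001000111
& 0110011011000000
------------------
  0010001001000000
Decimal: 47687 & 26304 = 8768



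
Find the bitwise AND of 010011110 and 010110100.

AND: 1 only when both bits are 1
  010011110
& 010110100
-----------
  010010100
Decimal: 158 & 180 = 148



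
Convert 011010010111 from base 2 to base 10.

Sum of powers of 2 for each 1-bit:
2^0 + 2^1 + 2^2 + 2^4 + 2^7 + 2^9 + 2^10
= 1 + 2 + 4 + 16 + 128 + 512 + 1024
= 1687



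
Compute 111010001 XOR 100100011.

XOR: 1 when bits differ
  111010001
^ 100100011
-----------
  011110010
Decimal: 465 ^ 291 = 242



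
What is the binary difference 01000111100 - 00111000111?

Method 1 - Direct subtraction (column by column from the right: bit − bit − borrow-in; if negative, add 2 and borrow 1 from the next column):
borrow: 01110001110
        01000111100
-       00111000111
-------------------
        00001110101

Method 2 - Add two's complement:
Two's complement of 00111000111: invert → 11000111000, add 1 → 11000111001
  01000111100
+ 11000111001
-------------
 100001110101  (end carry out of the top bit = 1)
Discarding the end carry: 00001110101
Decimal check:
  01000111100 = 512 + 32 + 16 + 8 + 4 = 572
  00111000111 = 256 + 128 + 64 + 4 + 2 + 1 = 455
  572 - 455 = 117, and 00001110101 = 64 + 32 + 16 + 4 + 1 = 117 ✓



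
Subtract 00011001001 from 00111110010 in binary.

Method 1 - Direct subtraction (column by column from the right: bit − bit − borrow-in; if negative, add 2 and borrow 1 from the next column):
borrow: 00000010010
        00111110010
-       00011001001
-------------------
        00100101001

Method 2 - Add two's complement:
Two's complement of 00011001001: invert → 11100110110, add 1 → 11100110111
  00111110010
+ 11100110111
-------------
 100100101001  (end carry out of the top bit = 1)
Discarding the end carry: 00100101001
Decimal check:
  00111110010 = 256 + 128 + 64 + 32 + 16 + 2 = 498
  00011001001 = 128 + 64 + 8 + 1 = 201
  498 - 201 = 297, and 00100101001 = 256 + 32 + 8 + 1 = 297 ✓



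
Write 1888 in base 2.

Using repeated division by 2:
1888 ÷ 2 = 944 remainder 0
944 ÷ 2 = 472 remainder 0
472 ÷ 2 = 236 remainder 0
236 ÷ 2 = 118 remainder 0
118 ÷ 2 = 59 remainder 0
59 ÷ 2 = 29 remainder 1
29 ÷ 2 = 14 remainder 1
14 ÷ 2 = 7 remainder 0
7 ÷ 2 = 3 remainder 1
3 ÷ 2 = 1 remainder 1
1 ÷ 2 = 0 remainder 1
Reading remainders bottom to top: 11101100000



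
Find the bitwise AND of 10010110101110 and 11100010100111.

AND: 1 only when both bits are 1
  10010110101110
& 11100010100111
----------------
  10000010100110
Decimal: 9646 & 14503 = 8358



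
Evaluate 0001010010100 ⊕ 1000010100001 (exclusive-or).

XOR: 1 when bits differ
  0001010010100
^ 1000010100001
---------------
  1001000110101
Decimal: 660 ^ 4257 = 4661



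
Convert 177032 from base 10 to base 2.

Using repeated division by 2:
177032 ÷ 2 = 88516 remainder 0
88516 ÷ 2 = 44258 remainder 0
44258 ÷ 2 = 22129 remainder 0
22129 ÷ 2 = 11064 remainder 1
11064 ÷ 2 = 5532 remainder 0
5532 ÷ 2 = 2766 remainder 0
2766 ÷ 2 = 1383 remainder 0
1383 ÷ 2 = 691 remainder 1
691 ÷ 2 = 345 remainder 1
345 ÷ 2 = 172 remainder 1
172 ÷ 2 = 86 remainder 0
86 ÷ 2 = 43 remainder 0
43 ÷ 2 = 21 remainder 1
21 ÷ 2 = 10 remainder 1
10 ÷ 2 = 5 remainder 0
5 ÷ 2 = 2 remainder 1
2 ÷ 2 = 1 remainder 0
1 ÷ 2 = 0 remainder 1
Reading remainders bottom to top: 101011001110001000



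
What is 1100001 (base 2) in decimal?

Sum of powers of 2 for each 1-bit:
2^0 + 2^5 + 2^6
= 1 + 32 + 64
= 97



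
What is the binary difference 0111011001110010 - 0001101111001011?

Method 1 - Direct subtraction (column by column from the right: bit − bit − borrow-in; if negative, add 2 and borrow 1 from the next column):
borrow: 0011011100011110
        0111011001110010
-       0001101111001011
------------------------
        0101101010100111

Method 2 - Add two's complement:
Two's complement of 0001101111001011: invert → 1110010000110100, add 1 → 1110010000110101
  0111011001110010
+ 1110010000110101
------------------
 10101101010100111  (end carry out of the top bit = 1)
Discarding the end carry: 0101101010100111
Decimal check:
  0111011001110010 = 16384 + 8192 + 4096 + 1024 + 512 + 64 + 32 + 16 + 2 = 30322
  0001101111001011 = 4096 + 2048 + 512 + 256 + 128 + 64 + 8 + 2 + 1 = 7115
  30322 - 7115 = 23207, and 0101101010100111 = 16384 + 4096 + 2048 + 512 + 128 + 32 + 4 + 2 + 1 = 23207 ✓



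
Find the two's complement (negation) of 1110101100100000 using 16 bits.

Original (sign bit 1, negative): 1110101100100000
Step 1 - Invert all bits: 0001010011011111
Step 2 - Add 1: 0001010011100000
Verification: 1110101100100000 + 0001010011100000 = 10000000000000000; discarding the end carry (carry out of the top bit) leaves the 16-bit value 0000000000000000, as required for x + (-x)



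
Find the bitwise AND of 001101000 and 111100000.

AND: 1 only when both bits are 1
  001101000
& 111100000
-----------
  001100000
Decimal: 104 & 480 = 96



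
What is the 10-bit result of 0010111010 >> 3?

Original: 0010111010 (decimal 186)
Shift right by 3 positions
Drop the 3 low bits; fill with zeros on the left
Result: 0000010111 (decimal 23)
Equivalent: 186 >> 3 = 186 ÷ 2^3 = 23



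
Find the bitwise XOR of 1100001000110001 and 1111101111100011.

XOR: 1 when bits differ
  1100001000110001
^ 1111101111100011
------------------
  0011100111010010
Decimal: 49713 ^ 64483 = 14802



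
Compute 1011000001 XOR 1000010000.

XOR: 1 when bits differ
  1011000001
^ 1000010000
------------
  0011010001
Decimal: 705 ^ 528 = 209



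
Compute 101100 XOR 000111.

XOR: 1 when bits differ
  101100
^ 000111
--------
  101011
Decimal: 44 ^ 7 = 43



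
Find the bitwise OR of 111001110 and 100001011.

OR: 1 when either bit is 1
  111001110
| 100001011
-----------
  111001111
Decimal: 462 | 267 = 463



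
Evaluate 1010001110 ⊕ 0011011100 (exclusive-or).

XOR: 1 when bits differ
  1010001110
^ 0011011100
------------
  1001010010
Decimal: 654 ^ 220 = 594



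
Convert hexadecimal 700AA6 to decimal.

Expand by place value (powers of 16):
Digit values: A = 10
700AA6 = 7 × 16^5 + 0 × 16^4 + 0 × 16^3 + 10 × 16^2 + 10 × 16^1 + 6 × 16^0
= 7 × 1048576 + 0 × 65536 + 0 × 4096 + 10 × 256 + 10 × 16 + 6 × 1
= 7340032 + 0 + 0 + 2560 + 160 + 6
= 7342758



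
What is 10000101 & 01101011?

AND: 1 only when both bits are 1
  10000101
& 01101011
----------
  00000001
Decimal: 133 & 107 = 1



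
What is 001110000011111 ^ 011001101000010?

XOR: 1 when bits differ
  001110000011111
^ 011001101000010
-----------------
  010111101011101
Decimal: 7199 ^ 13122 = 12125



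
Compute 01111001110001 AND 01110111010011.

AND: 1 only when both bits are 1
  01111001110001
& 01110111010011
----------------
  01110001010001
Decimal: 7793 & 7635 = 7249



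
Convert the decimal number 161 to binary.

Using repeated division by 2:
161 ÷ 2 = 80 remainder 1
80 ÷ 2 = 40 remainder 0
40 ÷ 2 = 20 remainder 0
20 ÷ 2 = 10 remainder 0
10 ÷ 2 = 5 remainder 0
5 ÷ 2 = 2 remainder 1
2 ÷ 2 = 1 remainder 0
1 ÷ 2 = 0 remainder 1
Reading remainders bottom to top: 10100001



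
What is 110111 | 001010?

OR: 1 when either bit is 1
  110111
| 001010
--------
  111111
Decimal: 55 | 10 = 63



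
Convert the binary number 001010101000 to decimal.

Sum of powers of 2 for each 1-bit:
2^3 + 2^5 + 2^7 + 2^9
= 8 + 32 + 128 + 512
= 680



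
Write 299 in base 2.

Using repeated division by 2:
299 ÷ 2 = 149 remainder 1
149 ÷ 2 = 74 remainder 1
74 ÷ 2 = 37 remainder 0
37 ÷ 2 = 18 remainder 1
18 ÷ 2 = 9 remainder 0
9 ÷ 2 = 4 remainder 1
4 ÷ 2 = 2 remainder 0
2 ÷ 2 = 1 remainder 0
1 ÷ 2 = 0 remainder 1
Reading remainders bottom to top: 100101011



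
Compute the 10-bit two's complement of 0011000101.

Original: 0011000101
Step 1 - Invert all bits: 1100111010
Step 2 - Add 1: 1100111011
Verification: 0011000101 + 1100111011 = 10000000000; discarding the end carry (carry out of the top bit) leaves the 10-bit value 0000000000, as required for x + (-x)



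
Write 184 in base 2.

Using repeated division by 2:
184 ÷ 2 = 92 remainder 0
92 ÷ 2 = 46 remainder 0
46 ÷ 2 = 23 remainder 0
23 ÷ 2 = 11 remainder 1
11 ÷ 2 = 5 remainder 1
5 ÷ 2 = 2 remainder 1
2 ÷ 2 = 1 remainder 0
1 ÷ 2 = 0 remainder 1
Reading remainders bottom to top: 10111000



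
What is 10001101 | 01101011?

OR: 1 when either bit is 1
  10001101
| 01101011
----------
  11101111
Decimal: 141 | 107 = 239



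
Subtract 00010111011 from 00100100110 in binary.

Method 1 - Direct subtraction (column by column from the right: bit − bit − borrow-in; if negative, add 2 and borrow 1 from the next column):
borrow: 00111110110
        00100100110
-       00010111011
-------------------
        00001101011

Method 2 - Add two's complement:
Two's complement of 00010111011: invert → 11101000100, add 1 → 11101000101
  00100100110
+ 11101000101
-------------
 100001101011  (end carry out of the top bit = 1)
Discarding the end carry: 00001101011
Decimal check:
  00100100110 = 256 + 32 + 4 + 2 = 294
  00010111011 = 128 + 32 + 16 + 8 + 2 + 1 = 187
  294 - 187 = 107, and 00001101011 = 64 + 32 + 8 + 2 + 1 = 107 ✓



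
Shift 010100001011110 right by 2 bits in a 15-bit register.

Original: 010100001011110 (decimal 10334)
Shift right by 2 positions
Drop the 2 low bits; fill with zeros on the left
Result: 000101000010111 (decimal 2583)
Equivalent: 10334 >> 2 = 10334 ÷ 2^2 = 2583



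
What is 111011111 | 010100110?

OR: 1 when either bit is 1
  111011111
| 010100110
-----------
  111111111
Decimal: 479 | 166 = 511



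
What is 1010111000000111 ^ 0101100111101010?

XOR: 1 when bits differ
  1010111000000111
^ 0101100111101010
------------------
  1111011111101101
Decimal: 44551 ^ 23018 = 63469



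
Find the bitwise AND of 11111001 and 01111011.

AND: 1 only when both bits are 1
  11111001
& 01111011
----------
  01111001
Decimal: 249 & 123 = 121



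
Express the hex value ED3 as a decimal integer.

Expand by place value (powers of 16):
Digit values: E = 14, D = 13
ED3 = 14 × 16^2 + 13 × 16^1 + 3 × 16^0
= 14 × 256 + 13 × 16 + 3 × 1
= 3584 + 208 + 3
= 3795



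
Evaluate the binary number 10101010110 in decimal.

Sum of powers of 2 for each 1-bit:
2^1 + 2^2 + 2^4 + 2^6 + 2^8 + 2^10
= 2 + 4 + 16 + 64 + 256 + 1024
= 1366



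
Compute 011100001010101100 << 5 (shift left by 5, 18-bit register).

Original: 011100001010101100 (decimal 115372)
Shift left by 5 positions
Append 5 zeros on the right and drop the 5 high bits that overflow the 18-bit width
Result: 000101010110000000 (decimal 21888)
Equivalent: 115372 << 5 = 115372 × 2^5 = 3691904, truncated to 18 bits = 21888



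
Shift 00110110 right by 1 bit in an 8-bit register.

Original: 00110110 (decimal 54)
Shift right by 1 position
Drop the 1 low bit; fill with zero on the left
Result: 00011011 (decimal 27)
Equivalent: 54 >> 1 = 54 ÷ 2^1 = 27



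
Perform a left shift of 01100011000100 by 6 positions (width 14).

Original: 01100011000100 (decimal 6340)
Shift left by 6 positions
Append 6 zeros on the right and drop the 6 high bits that overflow the 14-bit width
Result: 11000100000000 (decimal 12544)
Equivalent: 6340 << 6 = 6340 × 2^6 = 405760, truncated to 14 bits = 12544



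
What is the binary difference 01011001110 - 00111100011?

Method 1 - Direct subtraction (column by column from the right: bit − bit − borrow-in; if negative, add 2 and borrow 1 from the next column):
borrow: 01111000110
        01011001110
-       00111100011
-------------------
        00011101011

Method 2 - Add two's complement:
Two's complement of 00111100011: invert → 11000011100, add 1 → 11000011101
  01011001110
+ 11000011101
-------------
 100011101011  (end carry out of the top bit = 1)
Discarding the end carry: 00011101011
Decimal check:
  01011001110 = 512 + 128 + 64 + 8 + 4 + 2 = 718
  00111100011 = 256 + 128 + 64 + 32 + 2 + 1 = 483
  718 - 483 = 235, and 00011101011 = 128 + 64 + 32 + 8 + 2 + 1 = 235 ✓

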